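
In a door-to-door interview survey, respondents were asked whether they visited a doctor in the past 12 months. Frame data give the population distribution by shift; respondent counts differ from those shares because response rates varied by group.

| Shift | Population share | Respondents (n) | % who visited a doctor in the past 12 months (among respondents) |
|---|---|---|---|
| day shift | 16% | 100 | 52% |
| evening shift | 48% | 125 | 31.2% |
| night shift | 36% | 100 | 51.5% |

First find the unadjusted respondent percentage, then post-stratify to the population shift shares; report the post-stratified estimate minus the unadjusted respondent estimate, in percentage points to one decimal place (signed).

-2.0 percentage points

Without adjustment, the pooled respondent share is:
  (100/325)×52 + (125/325)×31.2 + (100/325)×51.5 = 43.8462%
Post-stratified estimate weights by population shares:
  0.16×52 + 0.48×31.2 + 0.36×51.5 = 41.836%
Difference = 41.836 − 43.8462 = -2.0102 pp.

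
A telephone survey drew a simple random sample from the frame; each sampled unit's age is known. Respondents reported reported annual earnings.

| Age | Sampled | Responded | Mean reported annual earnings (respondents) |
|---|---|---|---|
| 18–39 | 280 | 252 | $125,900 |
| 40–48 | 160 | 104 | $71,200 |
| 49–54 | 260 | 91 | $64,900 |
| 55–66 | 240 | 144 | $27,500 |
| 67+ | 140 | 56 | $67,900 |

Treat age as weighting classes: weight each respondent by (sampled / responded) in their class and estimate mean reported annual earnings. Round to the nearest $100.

$73,700

Response rates by class: 18–39 252/280 = 90%, 40–48 104/160 = 65%, 49–54 91/260 = 35%, 55–66 144/240 = 60%, 67+ 56/140 = 40%.
Weighting each respondent by the inverse class response rate inflates each class back to its sampled size, so the class weight is n_sampled:
  18–39: 280 × 125,900 = 35,252,000
  40–48: 160 × 71,200 = 11,392,000
  49–54: 260 × 64,900 = 16,874,000
  55–66: 240 × 27,500 = 6,600,000
  67+: 140 × 67,900 = 9,506,000
Adjusted estimate = 79,624,000 / 1,080 = 73725.9 → $73,700.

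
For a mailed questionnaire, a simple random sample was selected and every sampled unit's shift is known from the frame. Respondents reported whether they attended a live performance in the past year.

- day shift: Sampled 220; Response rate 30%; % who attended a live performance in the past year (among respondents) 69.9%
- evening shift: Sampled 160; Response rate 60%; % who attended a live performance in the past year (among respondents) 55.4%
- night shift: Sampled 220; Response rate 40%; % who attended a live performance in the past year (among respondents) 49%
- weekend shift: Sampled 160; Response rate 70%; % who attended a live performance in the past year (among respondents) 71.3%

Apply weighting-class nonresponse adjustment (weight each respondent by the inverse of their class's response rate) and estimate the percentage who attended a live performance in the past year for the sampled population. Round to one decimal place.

Inverse-response-rate weighting restores each class to its sampled count, so class totals weight by n_sampled:
  day shift: 220 × 69.9 = 15378
  evening shift: 160 × 55.4 = 8864
  night shift: 220 × 49 = 10,780
  weekend shift: 160 × 71.3 = 11,408
Adjusted estimate = 46,430 / 760 = 61.0921 → 61.1%.

61.1%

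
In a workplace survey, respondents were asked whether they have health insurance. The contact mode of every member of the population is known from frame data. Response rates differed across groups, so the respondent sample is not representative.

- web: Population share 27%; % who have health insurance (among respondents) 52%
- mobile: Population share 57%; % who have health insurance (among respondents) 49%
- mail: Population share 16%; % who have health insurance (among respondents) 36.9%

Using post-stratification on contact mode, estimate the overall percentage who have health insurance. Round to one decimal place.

Each cell contributes population-share × respondent value:
  web: 0.27 × 52 = 14.04
  mobile: 0.57 × 49 = 27.93
  mail: 0.16 × 36.9 = 5.904
Post-stratified estimate = 47.874 → 47.9%.

47.9%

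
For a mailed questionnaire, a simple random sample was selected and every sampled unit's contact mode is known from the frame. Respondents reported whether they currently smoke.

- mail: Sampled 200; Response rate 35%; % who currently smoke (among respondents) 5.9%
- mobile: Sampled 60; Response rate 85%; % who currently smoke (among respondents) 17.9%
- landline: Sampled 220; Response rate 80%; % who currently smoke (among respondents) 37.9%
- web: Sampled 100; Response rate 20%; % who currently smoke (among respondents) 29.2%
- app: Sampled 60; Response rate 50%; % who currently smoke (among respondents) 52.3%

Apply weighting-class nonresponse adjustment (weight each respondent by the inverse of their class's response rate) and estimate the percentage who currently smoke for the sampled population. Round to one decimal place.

With weight = n_sampled/n_responded per class, the weighted class total is n_sampled:
  mail: 200 × 5.9 = 1180
  mobile: 60 × 17.9 = 1074
  landline: 220 × 37.9 = 8338
  web: 100 × 29.2 = 2920
  app: 60 × 52.3 = 3138
Adjusted estimate = 16,650 / 640 = 26.0156 → 26.0%.

26.0%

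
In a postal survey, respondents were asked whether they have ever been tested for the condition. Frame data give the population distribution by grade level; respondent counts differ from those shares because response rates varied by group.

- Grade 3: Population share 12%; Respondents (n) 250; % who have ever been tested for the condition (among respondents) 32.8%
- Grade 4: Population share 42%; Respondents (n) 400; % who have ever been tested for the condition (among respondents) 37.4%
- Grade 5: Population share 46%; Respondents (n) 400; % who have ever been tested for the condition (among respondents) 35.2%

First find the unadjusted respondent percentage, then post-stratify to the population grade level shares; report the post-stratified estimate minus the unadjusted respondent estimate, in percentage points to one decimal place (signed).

Naive respondent-only estimate (weights = respondent counts):
  (250/1050)×32.8 + (400/1050)×37.4 + (400/1050)×35.2 = 35.4667%
Reweighting by population grade level shares:
  0.12×32.8 + 0.42×37.4 + 0.46×35.2 = 35.836%
Difference = 35.836 − 35.4667 = 0.3693 pp.

+0.4 percentage points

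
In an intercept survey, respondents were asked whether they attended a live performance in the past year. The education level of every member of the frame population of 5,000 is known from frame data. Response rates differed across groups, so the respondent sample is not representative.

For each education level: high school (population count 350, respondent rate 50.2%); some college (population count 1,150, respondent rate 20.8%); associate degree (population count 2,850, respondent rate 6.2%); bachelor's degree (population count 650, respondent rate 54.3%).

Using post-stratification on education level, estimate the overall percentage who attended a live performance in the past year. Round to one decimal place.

Post-stratification weights by population share, not respondent share:
  high school: (350/5,000) × 50.2 = 3.514
  some college: (1,150/5,000) × 20.8 = 4.784
  associate degree: (2,850/5,000) × 6.2 = 3.534
  bachelor's degree: (650/5,000) × 54.3 = 7.059
Post-stratified estimate = 18.891 → 18.9%.

18.9%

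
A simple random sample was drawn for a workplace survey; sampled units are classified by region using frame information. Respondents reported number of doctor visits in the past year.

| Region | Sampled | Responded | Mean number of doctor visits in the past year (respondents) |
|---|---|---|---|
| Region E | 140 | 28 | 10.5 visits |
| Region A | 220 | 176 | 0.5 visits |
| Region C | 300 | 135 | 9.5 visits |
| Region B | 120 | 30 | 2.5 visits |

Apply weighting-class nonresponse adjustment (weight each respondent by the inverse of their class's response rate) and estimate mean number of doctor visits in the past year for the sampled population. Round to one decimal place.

Response rates by class: Region E 28/140 = 20%, Region A 176/220 = 80%, Region C 135/300 = 45%, Region B 30/120 = 25%.
With weight = n_sampled/n_responded per class, the weighted class total is n_sampled:
  Region E: 140 × 10.5 = 1470
  Region A: 220 × 0.5 = 110
  Region C: 300 × 9.5 = 2850
  Region B: 120 × 2.5 = 300
Adjusted estimate = 4730 / 780 = 6.0641 → 6.1.

6.1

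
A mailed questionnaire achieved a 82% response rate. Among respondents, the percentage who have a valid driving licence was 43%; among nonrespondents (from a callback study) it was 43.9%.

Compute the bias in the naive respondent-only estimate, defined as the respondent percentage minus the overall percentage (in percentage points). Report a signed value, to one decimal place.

Nonresponse fraction = 1 − 0.82 = 0.18.
Bias = (nonresponse fraction) × (respondent percentage − nonrespondent percentage)
     = 0.18 × (43 − 43.9) = 0.18 × -0.9 = -0.162.

-0.2 percentage points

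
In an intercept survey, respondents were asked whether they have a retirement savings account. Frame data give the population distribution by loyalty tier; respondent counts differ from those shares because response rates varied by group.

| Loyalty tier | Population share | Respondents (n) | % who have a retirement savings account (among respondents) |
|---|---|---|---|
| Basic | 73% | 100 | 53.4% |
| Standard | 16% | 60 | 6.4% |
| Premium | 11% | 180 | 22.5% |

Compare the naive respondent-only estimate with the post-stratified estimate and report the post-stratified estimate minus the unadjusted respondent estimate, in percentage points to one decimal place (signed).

+13.7 percentage points

Naive respondent-only estimate (weights = respondent counts):
  (100/340)×53.4 + (60/340)×6.4 + (180/340)×22.5 = 28.7471%
Post-stratified estimate weights by population shares:
  0.73×53.4 + 0.16×6.4 + 0.11×22.5 = 42.481%
Difference = 42.481 − 28.7471 = 13.7339 pp.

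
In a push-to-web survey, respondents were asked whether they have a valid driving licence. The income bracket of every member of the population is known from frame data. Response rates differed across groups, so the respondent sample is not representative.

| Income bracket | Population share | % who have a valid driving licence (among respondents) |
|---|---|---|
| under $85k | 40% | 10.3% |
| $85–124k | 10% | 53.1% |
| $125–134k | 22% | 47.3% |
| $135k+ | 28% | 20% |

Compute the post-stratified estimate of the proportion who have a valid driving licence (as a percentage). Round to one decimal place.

25.4%

Each cell contributes population-share × respondent value:
  under $85k: 0.4 × 10.3 = 4.12
  $85–124k: 0.1 × 53.1 = 5.31
  $125–134k: 0.22 × 47.3 = 10.406
  $135k+: 0.28 × 20 = 5.6
Post-stratified estimate = 25.436 → 25.4%.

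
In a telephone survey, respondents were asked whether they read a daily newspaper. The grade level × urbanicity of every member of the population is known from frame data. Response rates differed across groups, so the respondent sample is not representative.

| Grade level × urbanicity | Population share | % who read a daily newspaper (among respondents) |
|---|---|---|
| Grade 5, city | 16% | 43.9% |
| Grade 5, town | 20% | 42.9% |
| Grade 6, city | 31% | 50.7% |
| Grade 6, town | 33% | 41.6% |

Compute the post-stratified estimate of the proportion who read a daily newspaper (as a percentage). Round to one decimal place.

Each cell contributes population-share × respondent value:
  Grade 5, city: 0.16 × 43.9 = 7.024
  Grade 5, town: 0.2 × 42.9 = 8.58
  Grade 6, city: 0.31 × 50.7 = 15.717
  Grade 6, town: 0.33 × 41.6 = 13.728
Post-stratified estimate = 45.049 → 45.0%.

45.0%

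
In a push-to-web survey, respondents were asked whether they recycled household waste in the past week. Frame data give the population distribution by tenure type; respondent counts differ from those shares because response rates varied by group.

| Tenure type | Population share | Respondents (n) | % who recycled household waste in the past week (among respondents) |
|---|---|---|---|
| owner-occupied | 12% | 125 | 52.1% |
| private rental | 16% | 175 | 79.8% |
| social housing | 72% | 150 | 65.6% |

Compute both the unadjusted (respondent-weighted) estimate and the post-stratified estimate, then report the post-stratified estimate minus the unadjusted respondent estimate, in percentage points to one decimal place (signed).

-1.1 percentage points

Naive respondent-only estimate (weights = respondent counts):
  (125/450)×52.1 + (175/450)×79.8 + (150/450)×65.6 = 67.3722%
Post-stratified estimate weights by population shares:
  0.12×52.1 + 0.16×79.8 + 0.72×65.6 = 66.252%
Difference = 66.252 − 67.3722 = -1.1202 pp.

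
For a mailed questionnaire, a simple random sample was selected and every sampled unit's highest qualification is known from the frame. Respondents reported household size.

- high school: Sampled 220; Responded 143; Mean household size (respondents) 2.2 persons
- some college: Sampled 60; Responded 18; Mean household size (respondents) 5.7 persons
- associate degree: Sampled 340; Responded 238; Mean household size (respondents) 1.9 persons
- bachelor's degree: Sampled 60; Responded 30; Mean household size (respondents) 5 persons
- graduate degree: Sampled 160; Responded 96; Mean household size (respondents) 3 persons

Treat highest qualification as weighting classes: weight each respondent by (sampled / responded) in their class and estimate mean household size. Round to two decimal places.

2.68

Response rates by class: high school 143/220 = 65%, some college 18/60 = 30%, associate degree 238/340 = 70%, bachelor's degree 30/60 = 50%, graduate degree 96/160 = 60%.
Each respondent's weight = sampled/responded in their class; summing within a class gives n_sampled, so:
  high school: 220 × 2.2 = 484
  some college: 60 × 5.7 = 342
  associate degree: 340 × 1.9 = 646
  bachelor's degree: 60 × 5 = 300
  graduate degree: 160 × 3 = 480
Adjusted estimate = 2252 / 840 = 2.68095 → 2.68.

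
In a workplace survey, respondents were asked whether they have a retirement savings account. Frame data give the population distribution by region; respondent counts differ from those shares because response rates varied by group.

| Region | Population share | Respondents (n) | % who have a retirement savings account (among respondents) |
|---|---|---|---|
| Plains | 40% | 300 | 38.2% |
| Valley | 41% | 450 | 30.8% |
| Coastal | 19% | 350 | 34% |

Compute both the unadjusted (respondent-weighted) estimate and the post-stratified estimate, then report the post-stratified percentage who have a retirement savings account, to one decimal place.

Unadjusted (pooled respondent) estimate weights by respondent counts:
  (300/1100)×38.2 + (450/1100)×30.8 + (350/1100)×34 = 33.8364%
Post-stratifying to population shares instead:
  0.4×38.2 + 0.41×30.8 + 0.19×34 = 34.368%

34.4%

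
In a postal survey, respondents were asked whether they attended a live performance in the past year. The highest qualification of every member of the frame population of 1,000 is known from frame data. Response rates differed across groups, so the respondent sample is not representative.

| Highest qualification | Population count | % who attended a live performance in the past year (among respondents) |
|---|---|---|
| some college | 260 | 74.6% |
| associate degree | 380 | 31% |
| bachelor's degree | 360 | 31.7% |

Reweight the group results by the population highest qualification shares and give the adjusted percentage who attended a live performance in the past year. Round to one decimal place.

Reweight to the known highest qualification distribution:
  some college: (260/1,000) × 74.6 = 19.396
  associate degree: (380/1,000) × 31 = 11.78
  bachelor's degree: (360/1,000) × 31.7 = 11.412
Post-stratified estimate = 42.588 → 42.6%.

42.6%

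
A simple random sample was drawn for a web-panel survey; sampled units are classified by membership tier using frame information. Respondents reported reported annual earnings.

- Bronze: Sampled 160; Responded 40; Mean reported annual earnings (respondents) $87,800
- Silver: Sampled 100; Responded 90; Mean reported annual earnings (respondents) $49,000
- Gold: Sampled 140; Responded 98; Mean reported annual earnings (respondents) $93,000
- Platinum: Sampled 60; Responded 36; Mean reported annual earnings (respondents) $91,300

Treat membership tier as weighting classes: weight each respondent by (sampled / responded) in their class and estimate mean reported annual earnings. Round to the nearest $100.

Response rates by class: Bronze 40/160 = 25%, Silver 90/100 = 90%, Gold 98/140 = 70%, Platinum 36/60 = 60%.
Weighting each respondent by the inverse class response rate inflates each class back to its sampled size, so the class weight is n_sampled:
  Bronze: 160 × 87,800 = 14,048,000
  Silver: 100 × 49,000 = 4,900,000
  Gold: 140 × 93,000 = 13,020,000
  Platinum: 60 × 91,300 = 5,478,000
Adjusted estimate = 37,446,000 / 460 = 81404.3 → $81,400.

$81,400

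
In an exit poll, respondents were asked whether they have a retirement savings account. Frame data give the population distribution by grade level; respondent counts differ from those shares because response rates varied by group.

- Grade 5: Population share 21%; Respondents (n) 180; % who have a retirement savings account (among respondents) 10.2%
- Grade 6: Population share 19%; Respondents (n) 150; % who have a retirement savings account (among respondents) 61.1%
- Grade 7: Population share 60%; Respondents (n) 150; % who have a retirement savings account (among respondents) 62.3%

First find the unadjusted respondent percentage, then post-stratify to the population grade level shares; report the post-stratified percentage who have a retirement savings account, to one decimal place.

51.1%

Without adjustment, the pooled respondent share is:
  (180/480)×10.2 + (150/480)×61.1 + (150/480)×62.3 = 42.3875%
Post-stratifying to population shares instead:
  0.21×10.2 + 0.19×61.1 + 0.6×62.3 = 51.131%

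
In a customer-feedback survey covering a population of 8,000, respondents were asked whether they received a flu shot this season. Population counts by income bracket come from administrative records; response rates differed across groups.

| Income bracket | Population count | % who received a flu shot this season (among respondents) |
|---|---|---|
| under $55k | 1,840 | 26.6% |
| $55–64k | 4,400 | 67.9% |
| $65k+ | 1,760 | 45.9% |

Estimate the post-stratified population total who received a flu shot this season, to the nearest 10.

4,280

Apply each group's respondent rate to its population count:
  under $55k: 1,840 × 26.6% = 489.44
  $55–64k: 4,400 × 67.9% = 2987.6
  $65k+: 1,760 × 45.9% = 807.84
Estimated total = 4284.88 → 4,280.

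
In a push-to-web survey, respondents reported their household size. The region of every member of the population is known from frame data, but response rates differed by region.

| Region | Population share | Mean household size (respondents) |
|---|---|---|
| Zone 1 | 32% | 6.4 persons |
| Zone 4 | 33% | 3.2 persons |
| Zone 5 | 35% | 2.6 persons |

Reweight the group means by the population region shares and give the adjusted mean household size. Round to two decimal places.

4.01

Post-stratification weights by population share, not respondent share:
  Zone 1: 0.32 × 6.4 = 2.048
  Zone 4: 0.33 × 3.2 = 1.056
  Zone 5: 0.35 × 2.6 = 0.91
Post-stratified estimate = 4.014 → 4.01.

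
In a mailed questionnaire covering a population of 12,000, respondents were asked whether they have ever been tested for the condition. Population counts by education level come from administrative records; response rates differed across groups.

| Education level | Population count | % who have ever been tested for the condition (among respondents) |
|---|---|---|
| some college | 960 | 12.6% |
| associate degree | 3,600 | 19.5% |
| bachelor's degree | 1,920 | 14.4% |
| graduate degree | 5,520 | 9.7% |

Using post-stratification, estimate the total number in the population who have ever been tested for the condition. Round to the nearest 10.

1,630

Each cell contributes its population count × the respondent rate:
  some college: 960 × 12.6% = 120.96
  associate degree: 3,600 × 19.5% = 702
  bachelor's degree: 1,920 × 14.4% = 276.48
  graduate degree: 5,520 × 9.7% = 535.44
Estimated total = 1634.88 → 1,630.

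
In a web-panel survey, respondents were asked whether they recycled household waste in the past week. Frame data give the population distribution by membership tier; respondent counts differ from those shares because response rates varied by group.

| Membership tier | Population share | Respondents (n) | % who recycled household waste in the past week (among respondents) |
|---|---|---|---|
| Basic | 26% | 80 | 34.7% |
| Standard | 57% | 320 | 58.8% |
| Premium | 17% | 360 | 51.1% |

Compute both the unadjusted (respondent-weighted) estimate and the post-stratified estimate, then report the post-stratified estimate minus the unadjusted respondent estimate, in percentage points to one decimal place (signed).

Without adjustment, the pooled respondent share is:
  (80/760)×34.7 + (320/760)×58.8 + (360/760)×51.1 = 52.6158%
Post-stratifying to population shares instead:
  0.26×34.7 + 0.57×58.8 + 0.17×51.1 = 51.225%
Difference = 51.225 − 52.6158 = -1.3908 pp.

-1.4 percentage points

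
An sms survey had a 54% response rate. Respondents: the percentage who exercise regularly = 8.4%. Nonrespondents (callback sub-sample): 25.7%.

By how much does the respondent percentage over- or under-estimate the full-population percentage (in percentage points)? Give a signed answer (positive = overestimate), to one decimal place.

-8.0 percentage points

Nonresponse fraction = 1 − 0.54 = 0.46.
Bias = (nonresponse fraction) × (respondent percentage − nonrespondent percentage)
     = 0.46 × (8.4 − 25.7) = 0.46 × -17.3 = -7.958.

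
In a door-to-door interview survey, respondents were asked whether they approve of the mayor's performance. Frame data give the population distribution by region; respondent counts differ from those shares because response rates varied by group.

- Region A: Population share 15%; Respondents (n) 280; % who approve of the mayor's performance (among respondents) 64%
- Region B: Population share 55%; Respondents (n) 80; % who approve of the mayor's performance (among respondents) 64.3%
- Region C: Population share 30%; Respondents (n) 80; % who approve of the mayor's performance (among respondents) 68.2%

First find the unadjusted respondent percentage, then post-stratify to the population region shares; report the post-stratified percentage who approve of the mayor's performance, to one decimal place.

Without adjustment, the pooled respondent share is:
  (280/440)×64 + (80/440)×64.3 + (80/440)×68.2 = 64.8182%
Post-stratified estimate weights by population shares:
  0.15×64 + 0.55×64.3 + 0.3×68.2 = 65.425%

65.4%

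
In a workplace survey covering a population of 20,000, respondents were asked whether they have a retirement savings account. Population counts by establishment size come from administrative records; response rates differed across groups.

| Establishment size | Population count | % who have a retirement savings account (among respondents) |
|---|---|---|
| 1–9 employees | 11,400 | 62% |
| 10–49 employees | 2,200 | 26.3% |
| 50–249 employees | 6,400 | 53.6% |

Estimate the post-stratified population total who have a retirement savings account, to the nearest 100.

11,100

Apply each group's respondent rate to its population count:
  1–9 employees: 11,400 × 62% = 7068
  10–49 employees: 2,200 × 26.3% = 578.6
  50–249 employees: 6,400 × 53.6% = 3430.4
Estimated total = 11,077 → 11,100.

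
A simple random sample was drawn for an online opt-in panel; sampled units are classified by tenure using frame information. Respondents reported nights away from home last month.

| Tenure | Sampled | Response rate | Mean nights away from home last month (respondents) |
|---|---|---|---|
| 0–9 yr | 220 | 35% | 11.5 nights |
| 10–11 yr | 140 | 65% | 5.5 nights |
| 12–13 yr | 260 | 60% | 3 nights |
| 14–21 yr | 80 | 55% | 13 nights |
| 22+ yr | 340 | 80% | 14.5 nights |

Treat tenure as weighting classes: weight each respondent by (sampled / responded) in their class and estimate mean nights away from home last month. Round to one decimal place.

With weight = n_sampled/n_responded per class, the weighted class total is n_sampled:
  0–9 yr: 220 × 11.5 = 2530
  10–11 yr: 140 × 5.5 = 770
  12–13 yr: 260 × 3 = 780
  14–21 yr: 80 × 13 = 1040
  22+ yr: 340 × 14.5 = 4930
Adjusted estimate = 10,050 / 1,040 = 9.66346 → 9.7.

9.7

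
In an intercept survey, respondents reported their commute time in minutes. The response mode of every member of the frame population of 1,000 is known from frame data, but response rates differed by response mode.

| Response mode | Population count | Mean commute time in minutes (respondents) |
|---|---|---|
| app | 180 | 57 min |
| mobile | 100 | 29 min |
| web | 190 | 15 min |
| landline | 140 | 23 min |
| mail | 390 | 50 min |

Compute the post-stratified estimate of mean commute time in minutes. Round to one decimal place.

38.7

Post-stratification weights by population share, not respondent share:
  app: (180/1,000) × 57 = 10.26
  mobile: (100/1,000) × 29 = 2.9
  web: (190/1,000) × 15 = 2.85
  landline: (140/1,000) × 23 = 3.22
  mail: (390/1,000) × 50 = 19.5
Post-stratified estimate = 38.73 → 38.7.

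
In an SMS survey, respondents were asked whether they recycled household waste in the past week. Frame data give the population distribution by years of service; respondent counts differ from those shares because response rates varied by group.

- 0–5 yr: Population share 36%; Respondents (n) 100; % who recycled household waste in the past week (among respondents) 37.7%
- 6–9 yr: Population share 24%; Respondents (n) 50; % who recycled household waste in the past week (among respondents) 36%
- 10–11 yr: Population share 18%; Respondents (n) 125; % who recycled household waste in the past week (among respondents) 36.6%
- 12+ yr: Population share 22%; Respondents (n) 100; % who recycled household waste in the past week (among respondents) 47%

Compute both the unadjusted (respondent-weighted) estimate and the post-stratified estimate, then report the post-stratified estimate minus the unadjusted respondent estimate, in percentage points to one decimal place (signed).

Without adjustment, the pooled respondent share is:
  (100/375)×37.7 + (50/375)×36 + (125/375)×36.6 + (100/375)×47 = 39.5867%
Post-stratifying to population shares instead:
  0.36×37.7 + 0.24×36 + 0.18×36.6 + 0.22×47 = 39.14%
Difference = 39.14 − 39.5867 = -0.4467 pp.

-0.4 percentage points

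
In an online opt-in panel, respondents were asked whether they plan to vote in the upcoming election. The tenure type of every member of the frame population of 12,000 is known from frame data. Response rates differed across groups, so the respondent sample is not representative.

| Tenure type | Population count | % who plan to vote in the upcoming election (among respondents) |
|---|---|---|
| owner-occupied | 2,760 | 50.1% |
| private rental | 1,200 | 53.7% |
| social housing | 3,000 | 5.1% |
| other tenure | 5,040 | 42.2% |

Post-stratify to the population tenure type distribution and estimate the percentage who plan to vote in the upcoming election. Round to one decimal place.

35.9%

Reweight to the known tenure type distribution:
  owner-occupied: (2,760/12,000) × 50.1 = 11.523
  private rental: (1,200/12,000) × 53.7 = 5.37
  social housing: (3,000/12,000) × 5.1 = 1.275
  other tenure: (5,040/12,000) × 42.2 = 17.724
Post-stratified estimate = 35.892 → 35.9%.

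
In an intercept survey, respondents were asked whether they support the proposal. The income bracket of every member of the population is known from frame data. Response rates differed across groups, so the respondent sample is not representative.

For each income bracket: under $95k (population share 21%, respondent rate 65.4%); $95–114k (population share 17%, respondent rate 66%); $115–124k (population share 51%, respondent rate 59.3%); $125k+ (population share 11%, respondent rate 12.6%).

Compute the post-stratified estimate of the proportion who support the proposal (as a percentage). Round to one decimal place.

56.6%

Each cell contributes population-share × respondent value:
  under $95k: 0.21 × 65.4 = 13.734
  $95–114k: 0.17 × 66 = 11.22
  $115–124k: 0.51 × 59.3 = 30.243
  $125k+: 0.11 × 12.6 = 1.386
Post-stratified estimate = 56.583 → 56.6%.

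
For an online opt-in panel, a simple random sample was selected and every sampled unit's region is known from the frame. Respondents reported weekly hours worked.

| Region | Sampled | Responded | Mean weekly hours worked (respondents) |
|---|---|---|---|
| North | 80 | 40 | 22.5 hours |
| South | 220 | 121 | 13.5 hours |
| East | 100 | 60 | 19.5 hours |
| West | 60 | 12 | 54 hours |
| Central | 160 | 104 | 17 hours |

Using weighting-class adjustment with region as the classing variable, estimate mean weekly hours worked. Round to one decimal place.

Class response rates: North 40/80 = 50%, South 121/220 = 55%, East 60/100 = 60%, West 12/60 = 20%, Central 104/160 = 65%.
Each respondent's weight = sampled/responded in their class; summing within a class gives n_sampled, so:
  North: 80 × 22.5 = 1800
  South: 220 × 13.5 = 2970
  East: 100 × 19.5 = 1950
  West: 60 × 54 = 3240
  Central: 160 × 17 = 2720
Adjusted estimate = 12,680 / 620 = 20.4516 → 20.5.

20.5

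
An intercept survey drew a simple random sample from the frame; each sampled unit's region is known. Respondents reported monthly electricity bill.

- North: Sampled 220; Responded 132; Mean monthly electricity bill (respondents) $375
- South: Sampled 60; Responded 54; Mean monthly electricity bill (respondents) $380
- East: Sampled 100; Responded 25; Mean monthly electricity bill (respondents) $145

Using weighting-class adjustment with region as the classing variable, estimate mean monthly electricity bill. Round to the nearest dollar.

$315

Class response rates: North 132/220 = 60%, South 54/60 = 90%, East 25/100 = 25%.
Weighting each respondent by the inverse class response rate inflates each class back to its sampled size, so the class weight is n_sampled:
  North: 220 × 375 = 82,500
  South: 60 × 380 = 22,800
  East: 100 × 145 = 14,500
Adjusted estimate = 119,800 / 380 = 315.263 → $315.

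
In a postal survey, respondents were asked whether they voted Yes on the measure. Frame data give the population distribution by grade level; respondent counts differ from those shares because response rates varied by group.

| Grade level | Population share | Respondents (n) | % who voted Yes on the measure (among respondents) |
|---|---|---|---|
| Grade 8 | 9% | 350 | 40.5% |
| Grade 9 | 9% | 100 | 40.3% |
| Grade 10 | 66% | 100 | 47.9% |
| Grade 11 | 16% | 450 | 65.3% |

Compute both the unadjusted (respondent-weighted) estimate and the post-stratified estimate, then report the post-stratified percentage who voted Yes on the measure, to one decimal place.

Without adjustment, the pooled respondent share is:
  (350/1000)×40.5 + (100/1000)×40.3 + (100/1000)×47.9 + (450/1000)×65.3 = 52.38%
Post-stratified estimate weights by population shares:
  0.09×40.5 + 0.09×40.3 + 0.66×47.9 + 0.16×65.3 = 49.334%

49.3%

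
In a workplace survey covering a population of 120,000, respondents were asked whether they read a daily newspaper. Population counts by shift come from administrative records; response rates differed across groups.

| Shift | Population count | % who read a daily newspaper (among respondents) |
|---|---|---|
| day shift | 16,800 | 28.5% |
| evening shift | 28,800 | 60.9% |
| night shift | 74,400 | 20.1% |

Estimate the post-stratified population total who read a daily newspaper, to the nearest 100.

Estimated count per cell = population count × respondent percentage:
  day shift: 16,800 × 28.5% = 4788
  evening shift: 28,800 × 60.9% = 17539.2
  night shift: 74,400 × 20.1% = 14954.4
Estimated total = 37281.6 → 37,300.

37,300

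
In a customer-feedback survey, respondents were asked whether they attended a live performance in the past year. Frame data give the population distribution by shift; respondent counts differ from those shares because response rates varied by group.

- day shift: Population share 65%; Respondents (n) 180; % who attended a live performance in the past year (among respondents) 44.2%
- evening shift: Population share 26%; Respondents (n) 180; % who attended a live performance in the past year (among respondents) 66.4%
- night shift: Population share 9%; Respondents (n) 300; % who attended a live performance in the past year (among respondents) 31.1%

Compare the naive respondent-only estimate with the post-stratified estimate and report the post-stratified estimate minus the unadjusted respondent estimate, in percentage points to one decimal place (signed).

Without adjustment, the pooled respondent share is:
  (180/660)×44.2 + (180/660)×66.4 + (300/660)×31.1 = 44.3%
Post-stratified estimate weights by population shares:
  0.65×44.2 + 0.26×66.4 + 0.09×31.1 = 48.793%
Difference = 48.793 − 44.3 = 4.493 pp.

+4.5 percentage points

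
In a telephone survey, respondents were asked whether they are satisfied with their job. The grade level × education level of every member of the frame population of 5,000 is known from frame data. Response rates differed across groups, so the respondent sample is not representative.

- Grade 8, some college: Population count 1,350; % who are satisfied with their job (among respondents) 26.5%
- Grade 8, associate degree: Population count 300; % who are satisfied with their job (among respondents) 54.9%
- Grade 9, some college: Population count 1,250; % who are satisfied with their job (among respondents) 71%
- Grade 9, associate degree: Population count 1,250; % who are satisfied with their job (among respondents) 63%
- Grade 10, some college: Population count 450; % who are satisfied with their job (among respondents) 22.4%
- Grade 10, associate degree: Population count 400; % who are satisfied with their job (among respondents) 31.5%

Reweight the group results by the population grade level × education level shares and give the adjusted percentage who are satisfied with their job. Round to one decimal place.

48.5%

Each cell contributes population-share × respondent value:
  Grade 8, some college: (1,350/5,000) × 26.5 = 7.155
  Grade 8, associate degree: (300/5,000) × 54.9 = 3.294
  Grade 9, some college: (1,250/5,000) × 71 = 17.75
  Grade 9, associate degree: (1,250/5,000) × 63 = 15.75
  Grade 10, some college: (450/5,000) × 22.4 = 2.016
  Grade 10, associate degree: (400/5,000) × 31.5 = 2.52
Post-stratified estimate = 48.485 → 48.5%.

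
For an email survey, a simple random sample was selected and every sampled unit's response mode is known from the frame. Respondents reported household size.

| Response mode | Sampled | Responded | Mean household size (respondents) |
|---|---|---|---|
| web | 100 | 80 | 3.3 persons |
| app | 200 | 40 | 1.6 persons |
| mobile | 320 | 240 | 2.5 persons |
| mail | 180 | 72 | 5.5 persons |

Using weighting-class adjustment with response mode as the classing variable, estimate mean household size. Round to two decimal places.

Class response rates: web 80/100 = 80%, app 40/200 = 20%, mobile 240/320 = 75%, mail 72/180 = 40%.
Weighting each respondent by the inverse class response rate inflates each class back to its sampled size, so the class weight is n_sampled:
  web: 100 × 3.3 = 330
  app: 200 × 1.6 = 320
  mobile: 320 × 2.5 = 800
  mail: 180 × 5.5 = 990
Adjusted estimate = 2440 / 800 = 3.05 → 3.05.

3.05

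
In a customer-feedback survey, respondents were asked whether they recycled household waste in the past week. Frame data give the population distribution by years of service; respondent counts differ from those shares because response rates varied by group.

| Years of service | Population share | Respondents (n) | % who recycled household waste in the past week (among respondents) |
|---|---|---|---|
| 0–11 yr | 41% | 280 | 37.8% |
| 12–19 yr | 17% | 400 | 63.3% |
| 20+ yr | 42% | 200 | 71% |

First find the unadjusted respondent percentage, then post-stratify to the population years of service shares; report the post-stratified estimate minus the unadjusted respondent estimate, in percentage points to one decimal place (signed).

Unadjusted (pooled respondent) estimate weights by respondent counts:
  (280/880)×37.8 + (400/880)×63.3 + (200/880)×71 = 56.9364%
Post-stratified estimate weights by population shares:
  0.41×37.8 + 0.17×63.3 + 0.42×71 = 56.079%
Difference = 56.079 − 56.9364 = -0.8574 pp.

-0.9 percentage points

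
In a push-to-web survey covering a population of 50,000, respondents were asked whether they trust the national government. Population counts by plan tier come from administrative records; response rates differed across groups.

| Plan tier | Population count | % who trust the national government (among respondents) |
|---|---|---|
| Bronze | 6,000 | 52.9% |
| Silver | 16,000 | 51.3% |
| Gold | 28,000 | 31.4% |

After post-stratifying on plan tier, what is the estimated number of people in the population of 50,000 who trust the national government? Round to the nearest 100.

20,200

Each cell contributes its population count × the respondent rate:
  Bronze: 6,000 × 52.9% = 3174
  Silver: 16,000 × 51.3% = 8208
  Gold: 28,000 × 31.4% = 8792
Estimated total = 20,174 → 20,200.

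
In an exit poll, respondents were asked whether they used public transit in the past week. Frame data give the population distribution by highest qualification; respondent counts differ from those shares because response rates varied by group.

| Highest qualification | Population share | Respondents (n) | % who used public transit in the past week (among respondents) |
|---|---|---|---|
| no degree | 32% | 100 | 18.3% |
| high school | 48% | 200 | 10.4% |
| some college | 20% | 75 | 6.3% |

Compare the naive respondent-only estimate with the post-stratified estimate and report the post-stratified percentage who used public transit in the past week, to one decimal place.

Unadjusted (pooled respondent) estimate weights by respondent counts:
  (100/375)×18.3 + (200/375)×10.4 + (75/375)×6.3 = 11.6867%
Post-stratifying to population shares instead:
  0.32×18.3 + 0.48×10.4 + 0.2×6.3 = 12.108%

12.1%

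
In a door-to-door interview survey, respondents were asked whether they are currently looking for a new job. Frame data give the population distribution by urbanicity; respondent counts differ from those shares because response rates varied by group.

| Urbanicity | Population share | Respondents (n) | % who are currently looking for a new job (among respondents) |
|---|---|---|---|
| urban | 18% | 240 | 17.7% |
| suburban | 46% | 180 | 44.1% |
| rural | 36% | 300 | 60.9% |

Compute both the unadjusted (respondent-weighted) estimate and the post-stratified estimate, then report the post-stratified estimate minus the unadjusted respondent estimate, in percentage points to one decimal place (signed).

Without adjustment, the pooled respondent share is:
  (240/720)×17.7 + (180/720)×44.1 + (300/720)×60.9 = 42.3%
Reweighting by population urbanicity shares:
  0.18×17.7 + 0.46×44.1 + 0.36×60.9 = 45.396%
Difference = 45.396 − 42.3 = 3.096 pp.

+3.1 percentage points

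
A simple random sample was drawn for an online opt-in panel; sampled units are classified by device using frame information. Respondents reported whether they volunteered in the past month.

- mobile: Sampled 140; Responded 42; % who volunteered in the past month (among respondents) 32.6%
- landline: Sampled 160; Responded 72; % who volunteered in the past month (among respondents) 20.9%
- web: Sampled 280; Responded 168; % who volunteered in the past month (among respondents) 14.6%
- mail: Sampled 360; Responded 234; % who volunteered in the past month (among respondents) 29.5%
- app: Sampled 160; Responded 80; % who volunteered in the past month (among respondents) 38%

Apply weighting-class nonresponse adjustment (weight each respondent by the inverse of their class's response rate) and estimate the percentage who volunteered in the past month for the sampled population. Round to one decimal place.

26.1%

Response rates by class: mobile 42/140 = 30%, landline 72/160 = 45%, web 168/280 = 60%, mail 234/360 = 65%, app 80/160 = 50%.
Each respondent's weight = sampled/responded in their class; summing within a class gives n_sampled, so:
  mobile: 140 × 32.6 = 4564
  landline: 160 × 20.9 = 3344
  web: 280 × 14.6 = 4088
  mail: 360 × 29.5 = 10,620
  app: 160 × 38 = 6080
Adjusted estimate = 28,696 / 1,100 = 26.0873 → 26.1%.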